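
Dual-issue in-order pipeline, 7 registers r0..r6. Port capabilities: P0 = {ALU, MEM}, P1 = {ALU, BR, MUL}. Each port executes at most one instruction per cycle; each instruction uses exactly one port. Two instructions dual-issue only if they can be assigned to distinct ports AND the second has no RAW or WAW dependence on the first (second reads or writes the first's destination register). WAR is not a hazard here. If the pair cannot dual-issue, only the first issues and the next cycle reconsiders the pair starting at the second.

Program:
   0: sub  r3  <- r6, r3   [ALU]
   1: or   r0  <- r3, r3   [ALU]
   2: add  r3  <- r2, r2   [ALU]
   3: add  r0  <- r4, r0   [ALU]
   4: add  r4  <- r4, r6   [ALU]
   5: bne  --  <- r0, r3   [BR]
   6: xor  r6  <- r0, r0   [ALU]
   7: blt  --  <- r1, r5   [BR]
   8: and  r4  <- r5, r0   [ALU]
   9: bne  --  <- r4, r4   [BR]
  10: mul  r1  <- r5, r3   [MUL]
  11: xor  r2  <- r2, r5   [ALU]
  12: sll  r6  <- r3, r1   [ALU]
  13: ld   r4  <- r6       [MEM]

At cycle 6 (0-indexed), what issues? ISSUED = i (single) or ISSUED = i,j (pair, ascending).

[0] i0  sub.ALU  -- RAW r3
[1] i1,i2  or.ALU;add.ALU  -- pair
[2] i3,i4  add.ALU;add.ALU  -- pair
[3] i5,i6  bne.BR;xor.ALU  -- pair
[4] i7,i8  blt.BR;and.ALU  -- pair
[5] i9  bne.BR  -- no-port BR/MUL
[6] i10,i11  mul.MUL;xor.ALU  -- pair
[7] i12  sll.ALU  -- RAW r6
[8] i13  ld.MEM  -- tail

ISSUED = 10,11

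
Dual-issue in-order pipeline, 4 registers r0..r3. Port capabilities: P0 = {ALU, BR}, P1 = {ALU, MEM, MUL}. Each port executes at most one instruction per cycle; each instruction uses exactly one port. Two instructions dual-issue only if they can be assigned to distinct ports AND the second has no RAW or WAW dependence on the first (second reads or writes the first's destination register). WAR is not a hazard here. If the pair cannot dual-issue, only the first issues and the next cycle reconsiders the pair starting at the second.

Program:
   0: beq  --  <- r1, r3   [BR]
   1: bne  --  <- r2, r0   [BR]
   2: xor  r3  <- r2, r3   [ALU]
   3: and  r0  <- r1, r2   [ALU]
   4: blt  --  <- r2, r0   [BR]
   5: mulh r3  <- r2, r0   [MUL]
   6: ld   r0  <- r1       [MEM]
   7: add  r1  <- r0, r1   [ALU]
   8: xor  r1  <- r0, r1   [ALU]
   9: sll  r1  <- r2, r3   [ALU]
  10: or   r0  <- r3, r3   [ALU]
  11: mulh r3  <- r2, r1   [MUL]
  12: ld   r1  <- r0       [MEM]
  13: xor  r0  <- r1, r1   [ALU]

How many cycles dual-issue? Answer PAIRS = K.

PAIRS = 3

0. beq.BR @i0  | no-port BR/BR
1. bne.BR+xor.ALU @i1,i2  | 2-wide
2. and.ALU @i3  | RAW r0
3. blt.BR+mulh.MUL @i4,i5  | 2-wide
4. ld.MEM @i6  | RAW r0
5. add.ALU @i7  | RAW+WAW r1
6. xor.ALU @i8  | WAW r1
7. sll.ALU+or.ALU @i9,i10  | 2-wide
8. mulh.MUL @i11  | no-port MUL/MEM
9. ld.MEM @i12  | RAW r1
10. xor.ALU @i13  | tail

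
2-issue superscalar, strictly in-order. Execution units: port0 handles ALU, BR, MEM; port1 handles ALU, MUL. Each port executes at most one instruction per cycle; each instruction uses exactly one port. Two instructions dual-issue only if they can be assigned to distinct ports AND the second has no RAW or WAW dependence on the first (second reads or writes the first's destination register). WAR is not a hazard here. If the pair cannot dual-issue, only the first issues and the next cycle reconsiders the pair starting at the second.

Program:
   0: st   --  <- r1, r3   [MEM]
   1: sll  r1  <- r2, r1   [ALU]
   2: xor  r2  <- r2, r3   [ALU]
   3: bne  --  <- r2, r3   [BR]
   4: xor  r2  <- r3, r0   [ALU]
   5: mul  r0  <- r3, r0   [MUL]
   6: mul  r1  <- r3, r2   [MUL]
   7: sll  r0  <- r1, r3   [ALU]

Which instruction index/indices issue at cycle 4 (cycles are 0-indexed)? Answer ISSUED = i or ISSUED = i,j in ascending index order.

ISSUED = 6

c0: i0,i1 st sll  dual
c1: i2 xor  RAW r2
c2: i3,i4 bne xor  dual
c3: i5 mul  no-port MUL/MUL
c4: i6 mul  RAW r1
c5: i7 sll  tail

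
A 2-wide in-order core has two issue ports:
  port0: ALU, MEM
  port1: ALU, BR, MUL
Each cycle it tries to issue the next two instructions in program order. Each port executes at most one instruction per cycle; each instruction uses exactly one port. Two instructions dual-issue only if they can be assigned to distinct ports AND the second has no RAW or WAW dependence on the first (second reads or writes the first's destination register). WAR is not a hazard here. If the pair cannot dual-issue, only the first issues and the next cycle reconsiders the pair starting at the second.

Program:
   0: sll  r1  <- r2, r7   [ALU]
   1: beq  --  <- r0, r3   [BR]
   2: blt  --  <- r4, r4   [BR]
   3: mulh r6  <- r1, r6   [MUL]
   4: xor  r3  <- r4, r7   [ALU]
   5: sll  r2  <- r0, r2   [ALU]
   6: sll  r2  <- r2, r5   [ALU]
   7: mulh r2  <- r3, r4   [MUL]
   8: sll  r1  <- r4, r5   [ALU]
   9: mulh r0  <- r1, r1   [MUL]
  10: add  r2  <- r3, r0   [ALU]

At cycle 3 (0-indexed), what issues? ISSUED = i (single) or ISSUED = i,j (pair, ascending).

ISSUED = 5

t=0 i0&i1:sll/beq ; 2-wide
t=1 i2:blt ; no-port BR/MUL
t=2 i3&i4:mulh/xor ; 2-wide
t=3 i5:sll ; RAW+WAW r2
t=4 i6:sll ; WAW r2
t=5 i7&i8:mulh/sll ; 2-wide
t=6 i9:mulh ; RAW r0
t=7 i10:add ; tail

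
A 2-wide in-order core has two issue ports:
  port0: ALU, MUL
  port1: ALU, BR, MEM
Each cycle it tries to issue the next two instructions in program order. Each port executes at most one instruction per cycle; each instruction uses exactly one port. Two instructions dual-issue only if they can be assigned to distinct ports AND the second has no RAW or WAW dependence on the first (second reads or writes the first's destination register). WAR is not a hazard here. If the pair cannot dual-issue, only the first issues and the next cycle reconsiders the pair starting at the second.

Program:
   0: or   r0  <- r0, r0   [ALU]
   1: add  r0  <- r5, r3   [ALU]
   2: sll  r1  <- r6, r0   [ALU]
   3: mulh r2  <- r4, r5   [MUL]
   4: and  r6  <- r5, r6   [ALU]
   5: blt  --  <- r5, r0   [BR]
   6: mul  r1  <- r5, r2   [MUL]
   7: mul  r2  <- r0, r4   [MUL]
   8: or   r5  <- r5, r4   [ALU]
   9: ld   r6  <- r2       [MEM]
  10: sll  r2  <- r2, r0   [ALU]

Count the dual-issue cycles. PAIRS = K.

PAIRS = 4

c0: i0 or  WAW r0
c1: i1 add  RAW r0
c2: i2/i3 sll/mulh  pair
c3: i4/i5 and/blt  pair
c4: i6 mul  no-port MUL/MUL
c5: i7/i8 mul/or  pair
c6: i9/i10 ld/sll  pair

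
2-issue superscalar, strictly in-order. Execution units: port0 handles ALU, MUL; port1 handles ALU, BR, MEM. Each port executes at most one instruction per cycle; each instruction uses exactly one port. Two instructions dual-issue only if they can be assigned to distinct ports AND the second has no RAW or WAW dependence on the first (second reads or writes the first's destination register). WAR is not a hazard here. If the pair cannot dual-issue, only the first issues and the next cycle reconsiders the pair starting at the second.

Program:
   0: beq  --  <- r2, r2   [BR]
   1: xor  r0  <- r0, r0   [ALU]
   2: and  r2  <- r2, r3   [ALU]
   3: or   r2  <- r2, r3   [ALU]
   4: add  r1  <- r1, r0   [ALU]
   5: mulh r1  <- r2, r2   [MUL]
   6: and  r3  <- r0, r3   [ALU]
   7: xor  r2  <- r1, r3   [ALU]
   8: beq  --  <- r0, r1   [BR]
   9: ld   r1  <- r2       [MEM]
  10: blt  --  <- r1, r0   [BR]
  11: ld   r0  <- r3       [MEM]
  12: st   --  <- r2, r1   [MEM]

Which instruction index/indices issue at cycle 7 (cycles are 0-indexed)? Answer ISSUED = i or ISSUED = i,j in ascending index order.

ISSUED = 11

#0 head=0: beq.BR;xor.ALU i0,i1 pair
#1 head=2: and.ALU i2 RAW+WAW r2
#2 head=3: or.ALU;add.ALU i3,i4 pair
#3 head=5: mulh.MUL;and.ALU i5,i6 pair
#4 head=7: xor.ALU;beq.BR i7,i8 pair
#5 head=9: ld.MEM i9 no-port MEM/BR
#6 head=10: blt.BR i10 no-port BR/MEM
#7 head=11: ld.MEM i11 no-port MEM/MEM
#8 head=12: st.MEM i12 tail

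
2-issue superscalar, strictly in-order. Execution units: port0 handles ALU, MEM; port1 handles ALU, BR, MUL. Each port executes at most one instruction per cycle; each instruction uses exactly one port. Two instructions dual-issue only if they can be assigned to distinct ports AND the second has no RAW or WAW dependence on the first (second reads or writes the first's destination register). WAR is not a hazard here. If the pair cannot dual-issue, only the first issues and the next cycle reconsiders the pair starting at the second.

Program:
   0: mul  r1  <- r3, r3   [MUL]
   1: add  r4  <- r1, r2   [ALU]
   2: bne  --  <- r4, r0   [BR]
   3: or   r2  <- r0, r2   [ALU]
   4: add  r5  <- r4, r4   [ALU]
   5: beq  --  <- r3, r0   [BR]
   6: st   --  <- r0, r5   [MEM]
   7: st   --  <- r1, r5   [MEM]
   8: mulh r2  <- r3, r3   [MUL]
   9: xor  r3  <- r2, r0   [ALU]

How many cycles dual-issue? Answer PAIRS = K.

PAIRS = 3

#0 head=0: mul.MUL i0 RAW r1
#1 head=1: add.ALU i1 RAW r4
#2 head=2: bne.BR+or.ALU i2&i3 dual
#3 head=4: add.ALU+beq.BR i4&i5 dual
#4 head=6: st.MEM i6 no-port MEM/MEM
#5 head=7: st.MEM+mulh.MUL i7&i8 dual
#6 head=9: xor.ALU i9 tail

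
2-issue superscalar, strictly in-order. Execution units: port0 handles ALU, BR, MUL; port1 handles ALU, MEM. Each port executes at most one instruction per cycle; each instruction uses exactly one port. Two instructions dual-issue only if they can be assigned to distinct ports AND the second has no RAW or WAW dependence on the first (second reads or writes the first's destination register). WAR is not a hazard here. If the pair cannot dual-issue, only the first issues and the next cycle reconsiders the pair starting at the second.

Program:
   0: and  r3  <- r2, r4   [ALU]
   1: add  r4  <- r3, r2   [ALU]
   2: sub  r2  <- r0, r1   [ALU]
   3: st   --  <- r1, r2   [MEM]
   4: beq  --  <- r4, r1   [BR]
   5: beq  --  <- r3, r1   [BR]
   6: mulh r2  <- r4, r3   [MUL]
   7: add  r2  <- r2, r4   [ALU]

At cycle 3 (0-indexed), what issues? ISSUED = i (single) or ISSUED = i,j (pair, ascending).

c0: i0 and.ALU  RAW r3
c1: i1&i2 add.ALU/sub.ALU  dual
c2: i3&i4 st.MEM/beq.BR  dual
c3: i5 beq.BR  no-port BR/MUL
c4: i6 mulh.MUL  RAW+WAW r2
c5: i7 add.ALU  tail

ISSUED = 5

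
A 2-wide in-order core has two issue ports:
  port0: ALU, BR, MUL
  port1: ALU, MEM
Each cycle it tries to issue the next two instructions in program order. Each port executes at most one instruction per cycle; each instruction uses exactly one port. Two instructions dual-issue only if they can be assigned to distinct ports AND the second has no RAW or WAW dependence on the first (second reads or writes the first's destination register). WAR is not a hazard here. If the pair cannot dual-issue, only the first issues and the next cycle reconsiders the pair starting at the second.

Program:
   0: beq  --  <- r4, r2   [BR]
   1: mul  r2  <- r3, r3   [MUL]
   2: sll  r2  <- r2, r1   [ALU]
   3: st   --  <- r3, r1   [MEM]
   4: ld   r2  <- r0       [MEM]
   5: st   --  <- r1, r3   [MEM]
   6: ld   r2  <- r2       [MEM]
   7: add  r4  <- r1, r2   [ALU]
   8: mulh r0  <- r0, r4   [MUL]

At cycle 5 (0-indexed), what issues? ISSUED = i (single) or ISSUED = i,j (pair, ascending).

ISSUED = 6

t=0 i0:beq.BR ; no-port BR/MUL
t=1 i1:mul.MUL ; RAW+WAW r2
t=2 i2&i3:sll.ALU+st.MEM ; pair
t=3 i4:ld.MEM ; no-port MEM/MEM
t=4 i5:st.MEM ; no-port MEM/MEM
t=5 i6:ld.MEM ; RAW r2
t=6 i7:add.ALU ; RAW r4
t=7 i8:mulh.MUL ; tail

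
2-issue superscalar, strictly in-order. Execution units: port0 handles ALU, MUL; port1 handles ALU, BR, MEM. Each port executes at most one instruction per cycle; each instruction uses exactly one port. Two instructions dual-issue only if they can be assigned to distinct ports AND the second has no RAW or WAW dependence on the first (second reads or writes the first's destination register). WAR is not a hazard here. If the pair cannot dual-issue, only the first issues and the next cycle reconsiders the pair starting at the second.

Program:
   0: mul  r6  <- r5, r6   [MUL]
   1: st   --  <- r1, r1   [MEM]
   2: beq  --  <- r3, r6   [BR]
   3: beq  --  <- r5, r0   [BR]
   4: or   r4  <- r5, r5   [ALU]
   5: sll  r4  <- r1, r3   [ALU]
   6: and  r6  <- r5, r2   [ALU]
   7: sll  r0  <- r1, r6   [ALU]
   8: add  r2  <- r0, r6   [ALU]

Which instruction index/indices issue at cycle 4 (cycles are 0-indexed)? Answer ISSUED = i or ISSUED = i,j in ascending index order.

t=0 i0/i1:mul.MUL+st.MEM ; dual
t=1 i2:beq.BR ; no-port BR/BR
t=2 i3/i4:beq.BR+or.ALU ; dual
t=3 i5/i6:sll.ALU+and.ALU ; dual
t=4 i7:sll.ALU ; RAW r0
t=5 i8:add.ALU ; tail

ISSUED = 7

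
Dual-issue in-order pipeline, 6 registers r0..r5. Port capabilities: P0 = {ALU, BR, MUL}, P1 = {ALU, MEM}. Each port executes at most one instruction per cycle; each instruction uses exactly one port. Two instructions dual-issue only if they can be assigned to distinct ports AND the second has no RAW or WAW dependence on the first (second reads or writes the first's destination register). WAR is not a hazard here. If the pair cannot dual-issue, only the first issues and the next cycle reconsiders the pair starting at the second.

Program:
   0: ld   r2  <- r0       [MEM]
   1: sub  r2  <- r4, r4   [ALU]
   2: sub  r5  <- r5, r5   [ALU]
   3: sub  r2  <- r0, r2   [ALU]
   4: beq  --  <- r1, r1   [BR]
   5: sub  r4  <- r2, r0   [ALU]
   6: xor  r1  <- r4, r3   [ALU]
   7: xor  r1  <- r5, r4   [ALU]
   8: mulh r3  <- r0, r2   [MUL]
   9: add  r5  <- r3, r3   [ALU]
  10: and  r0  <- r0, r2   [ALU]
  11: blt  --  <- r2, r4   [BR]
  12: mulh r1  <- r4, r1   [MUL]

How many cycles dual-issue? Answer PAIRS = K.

PAIRS = 4

t=0 i0:ld ; WAW r2
t=1 i1,i2:sub+sub ; dual
t=2 i3,i4:sub+beq ; dual
t=3 i5:sub ; RAW r4
t=4 i6:xor ; WAW r1
t=5 i7,i8:xor+mulh ; dual
t=6 i9,i10:add+and ; dual
t=7 i11:blt ; no-port BR/MUL
t=8 i12:mulh ; tail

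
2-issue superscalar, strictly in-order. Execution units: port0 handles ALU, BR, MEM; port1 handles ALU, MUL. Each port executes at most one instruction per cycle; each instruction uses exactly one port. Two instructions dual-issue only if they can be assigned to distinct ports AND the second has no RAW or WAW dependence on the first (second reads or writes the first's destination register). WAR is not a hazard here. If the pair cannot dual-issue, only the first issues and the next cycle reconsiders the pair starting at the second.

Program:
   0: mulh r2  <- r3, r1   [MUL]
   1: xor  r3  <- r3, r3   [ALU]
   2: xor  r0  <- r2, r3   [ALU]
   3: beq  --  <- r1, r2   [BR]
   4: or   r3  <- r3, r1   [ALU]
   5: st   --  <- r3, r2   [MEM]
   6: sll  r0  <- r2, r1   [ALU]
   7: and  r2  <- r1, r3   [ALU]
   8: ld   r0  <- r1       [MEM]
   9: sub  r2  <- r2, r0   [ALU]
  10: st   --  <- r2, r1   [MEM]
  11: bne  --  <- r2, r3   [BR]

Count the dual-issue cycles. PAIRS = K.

PAIRS = 4

  cy0 -> i0/i1 (mulh.MUL xor.ALU) 2-wide
  cy1 -> i2/i3 (xor.ALU beq.BR) 2-wide
  cy2 -> i4 (or.ALU) RAW r3
  cy3 -> i5/i6 (st.MEM sll.ALU) 2-wide
  cy4 -> i7/i8 (and.ALU ld.MEM) 2-wide
  cy5 -> i9 (sub.ALU) RAW r2
  cy6 -> i10 (st.MEM) no-port MEM/BR
  cy7 -> i11 (bne.BR) tail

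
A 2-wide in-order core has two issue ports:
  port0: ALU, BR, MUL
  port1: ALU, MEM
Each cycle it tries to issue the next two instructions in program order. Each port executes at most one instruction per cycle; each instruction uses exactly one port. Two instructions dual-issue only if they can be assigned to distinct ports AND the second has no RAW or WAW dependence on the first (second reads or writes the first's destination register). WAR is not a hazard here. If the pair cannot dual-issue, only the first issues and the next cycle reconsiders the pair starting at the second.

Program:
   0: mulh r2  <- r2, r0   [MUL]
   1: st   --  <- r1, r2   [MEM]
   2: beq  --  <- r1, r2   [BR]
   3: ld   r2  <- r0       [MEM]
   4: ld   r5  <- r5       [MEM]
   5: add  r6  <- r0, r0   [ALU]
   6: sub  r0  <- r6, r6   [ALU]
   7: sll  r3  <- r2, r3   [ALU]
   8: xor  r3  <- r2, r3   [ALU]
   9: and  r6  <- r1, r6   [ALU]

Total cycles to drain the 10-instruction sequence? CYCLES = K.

CYCLES = 6

#0 head=0: mulh.MUL i0 RAW r2
#1 head=1: st.MEM/beq.BR i1&i2 2-wide
#2 head=3: ld.MEM i3 no-port MEM/MEM
#3 head=4: ld.MEM/add.ALU i4&i5 2-wide
#4 head=6: sub.ALU/sll.ALU i6&i7 2-wide
#5 head=8: xor.ALU/and.ALU i8&i9 2-wide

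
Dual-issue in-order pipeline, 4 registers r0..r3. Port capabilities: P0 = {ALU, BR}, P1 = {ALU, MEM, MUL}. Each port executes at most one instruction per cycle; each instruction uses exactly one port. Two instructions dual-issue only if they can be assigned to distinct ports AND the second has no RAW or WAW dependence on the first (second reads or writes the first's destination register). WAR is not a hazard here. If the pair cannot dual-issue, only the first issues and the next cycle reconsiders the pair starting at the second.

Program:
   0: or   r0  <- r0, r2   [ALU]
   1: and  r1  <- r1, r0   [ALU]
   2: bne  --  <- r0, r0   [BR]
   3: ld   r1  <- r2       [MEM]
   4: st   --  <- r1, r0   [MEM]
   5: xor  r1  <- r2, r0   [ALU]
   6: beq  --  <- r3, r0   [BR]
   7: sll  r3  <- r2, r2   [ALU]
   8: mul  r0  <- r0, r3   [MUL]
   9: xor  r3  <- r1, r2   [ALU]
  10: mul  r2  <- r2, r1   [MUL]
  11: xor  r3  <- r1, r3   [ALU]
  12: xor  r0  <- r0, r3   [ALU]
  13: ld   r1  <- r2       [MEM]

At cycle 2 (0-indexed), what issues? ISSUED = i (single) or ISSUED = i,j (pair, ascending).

[0] i0  or.ALU  -- RAW r0
[1] i1/i2  and.ALU/bne.BR  -- 2-wide
[2] i3  ld.MEM  -- no-port MEM/MEM
[3] i4/i5  st.MEM/xor.ALU  -- 2-wide
[4] i6/i7  beq.BR/sll.ALU  -- 2-wide
[5] i8/i9  mul.MUL/xor.ALU  -- 2-wide
[6] i10/i11  mul.MUL/xor.ALU  -- 2-wide
[7] i12/i13  xor.ALU/ld.MEM  -- 2-wide

ISSUED = 3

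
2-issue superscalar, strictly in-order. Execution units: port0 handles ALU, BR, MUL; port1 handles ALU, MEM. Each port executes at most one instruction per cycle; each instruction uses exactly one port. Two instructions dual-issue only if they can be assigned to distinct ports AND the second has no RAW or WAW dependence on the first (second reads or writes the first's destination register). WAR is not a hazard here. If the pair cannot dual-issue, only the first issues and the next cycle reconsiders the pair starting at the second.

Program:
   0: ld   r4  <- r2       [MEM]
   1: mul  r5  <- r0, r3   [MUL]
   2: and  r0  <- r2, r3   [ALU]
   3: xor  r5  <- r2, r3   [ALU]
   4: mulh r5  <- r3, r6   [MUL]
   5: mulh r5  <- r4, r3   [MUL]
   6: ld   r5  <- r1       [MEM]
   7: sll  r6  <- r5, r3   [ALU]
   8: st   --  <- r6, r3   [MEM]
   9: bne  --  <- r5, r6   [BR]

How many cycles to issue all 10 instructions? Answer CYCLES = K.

#0 head=0: ld;mul i0,i1 pair
#1 head=2: and;xor i2,i3 pair
#2 head=4: mulh i4 no-port MUL/MUL
#3 head=5: mulh i5 WAW r5
#4 head=6: ld i6 RAW r5
#5 head=7: sll i7 RAW r6
#6 head=8: st;bne i8,i9 pair

CYCLES = 7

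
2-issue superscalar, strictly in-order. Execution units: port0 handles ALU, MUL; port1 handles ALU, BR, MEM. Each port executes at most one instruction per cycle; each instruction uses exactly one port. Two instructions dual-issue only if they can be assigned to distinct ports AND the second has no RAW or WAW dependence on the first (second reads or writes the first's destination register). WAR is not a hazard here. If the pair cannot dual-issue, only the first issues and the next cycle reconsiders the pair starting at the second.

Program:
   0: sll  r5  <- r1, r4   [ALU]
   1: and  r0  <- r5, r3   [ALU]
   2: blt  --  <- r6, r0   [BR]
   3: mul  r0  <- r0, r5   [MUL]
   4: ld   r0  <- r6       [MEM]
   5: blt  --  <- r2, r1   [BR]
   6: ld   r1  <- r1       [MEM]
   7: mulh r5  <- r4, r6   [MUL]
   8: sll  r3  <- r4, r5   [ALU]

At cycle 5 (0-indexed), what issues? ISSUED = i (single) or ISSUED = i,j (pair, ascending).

  cy0 -> i0 (sll) RAW r5
  cy1 -> i1 (and) RAW r0
  cy2 -> i2&i3 (blt mul) 2-wide
  cy3 -> i4 (ld) no-port MEM/BR
  cy4 -> i5 (blt) no-port BR/MEM
  cy5 -> i6&i7 (ld mulh) 2-wide
  cy6 -> i8 (sll) tail

ISSUED = 6,7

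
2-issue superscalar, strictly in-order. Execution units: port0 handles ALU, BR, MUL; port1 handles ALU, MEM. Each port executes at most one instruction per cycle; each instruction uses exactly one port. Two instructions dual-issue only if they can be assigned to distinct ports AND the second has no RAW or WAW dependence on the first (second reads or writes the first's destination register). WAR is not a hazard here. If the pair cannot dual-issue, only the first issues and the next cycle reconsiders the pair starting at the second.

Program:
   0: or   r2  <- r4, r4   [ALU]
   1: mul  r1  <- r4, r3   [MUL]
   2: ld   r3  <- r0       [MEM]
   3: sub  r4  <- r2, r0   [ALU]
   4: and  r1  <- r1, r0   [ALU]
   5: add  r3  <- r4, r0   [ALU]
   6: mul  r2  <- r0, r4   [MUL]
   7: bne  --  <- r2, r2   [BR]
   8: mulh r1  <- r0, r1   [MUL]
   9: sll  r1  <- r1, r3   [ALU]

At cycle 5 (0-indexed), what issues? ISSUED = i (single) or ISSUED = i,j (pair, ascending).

ISSUED = 8

[0] i0+i1  or.ALU mul.MUL  -- 2-wide
[1] i2+i3  ld.MEM sub.ALU  -- 2-wide
[2] i4+i5  and.ALU add.ALU  -- 2-wide
[3] i6  mul.MUL  -- no-port MUL/BR
[4] i7  bne.BR  -- no-port BR/MUL
[5] i8  mulh.MUL  -- RAW+WAW r1
[6] i9  sll.ALU  -- tail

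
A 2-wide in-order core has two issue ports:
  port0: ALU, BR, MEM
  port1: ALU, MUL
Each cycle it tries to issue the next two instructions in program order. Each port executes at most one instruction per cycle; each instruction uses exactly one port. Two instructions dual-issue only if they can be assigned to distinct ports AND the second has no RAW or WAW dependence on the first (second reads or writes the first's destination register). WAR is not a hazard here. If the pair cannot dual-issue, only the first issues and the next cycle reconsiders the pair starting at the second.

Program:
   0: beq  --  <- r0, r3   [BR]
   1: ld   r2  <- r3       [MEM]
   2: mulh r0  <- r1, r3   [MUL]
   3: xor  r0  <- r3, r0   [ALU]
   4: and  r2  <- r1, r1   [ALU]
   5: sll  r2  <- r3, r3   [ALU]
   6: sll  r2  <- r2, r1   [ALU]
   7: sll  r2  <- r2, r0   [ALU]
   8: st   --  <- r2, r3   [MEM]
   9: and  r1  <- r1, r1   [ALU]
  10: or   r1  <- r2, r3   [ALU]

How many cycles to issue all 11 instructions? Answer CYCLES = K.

CYCLES = 8

  cy0 -> i0 (beq) no-port BR/MEM
  cy1 -> i1/i2 (ld+mulh) pair
  cy2 -> i3/i4 (xor+and) pair
  cy3 -> i5 (sll) RAW+WAW r2
  cy4 -> i6 (sll) RAW+WAW r2
  cy5 -> i7 (sll) RAW r2
  cy6 -> i8/i9 (st+and) pair
  cy7 -> i10 (or) tail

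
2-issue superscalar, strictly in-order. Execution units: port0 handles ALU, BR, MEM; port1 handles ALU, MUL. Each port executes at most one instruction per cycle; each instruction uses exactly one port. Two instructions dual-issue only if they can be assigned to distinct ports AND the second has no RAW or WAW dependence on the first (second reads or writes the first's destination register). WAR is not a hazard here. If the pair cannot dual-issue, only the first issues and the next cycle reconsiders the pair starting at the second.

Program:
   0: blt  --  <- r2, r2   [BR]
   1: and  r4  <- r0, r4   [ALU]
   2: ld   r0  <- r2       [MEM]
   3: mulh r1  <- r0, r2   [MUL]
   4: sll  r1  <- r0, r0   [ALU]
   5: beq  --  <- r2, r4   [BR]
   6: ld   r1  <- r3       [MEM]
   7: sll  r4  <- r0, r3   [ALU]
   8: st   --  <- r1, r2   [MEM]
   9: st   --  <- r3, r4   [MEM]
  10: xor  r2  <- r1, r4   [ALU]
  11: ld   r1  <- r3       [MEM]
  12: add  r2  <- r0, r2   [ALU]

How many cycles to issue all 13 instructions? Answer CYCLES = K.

CYCLES = 8

c0: i0/i1 blt.BR/and.ALU  pair
c1: i2 ld.MEM  RAW r0
c2: i3 mulh.MUL  WAW r1
c3: i4/i5 sll.ALU/beq.BR  pair
c4: i6/i7 ld.MEM/sll.ALU  pair
c5: i8 st.MEM  no-port MEM/MEM
c6: i9/i10 st.MEM/xor.ALU  pair
c7: i11/i12 ld.MEM/add.ALU  pair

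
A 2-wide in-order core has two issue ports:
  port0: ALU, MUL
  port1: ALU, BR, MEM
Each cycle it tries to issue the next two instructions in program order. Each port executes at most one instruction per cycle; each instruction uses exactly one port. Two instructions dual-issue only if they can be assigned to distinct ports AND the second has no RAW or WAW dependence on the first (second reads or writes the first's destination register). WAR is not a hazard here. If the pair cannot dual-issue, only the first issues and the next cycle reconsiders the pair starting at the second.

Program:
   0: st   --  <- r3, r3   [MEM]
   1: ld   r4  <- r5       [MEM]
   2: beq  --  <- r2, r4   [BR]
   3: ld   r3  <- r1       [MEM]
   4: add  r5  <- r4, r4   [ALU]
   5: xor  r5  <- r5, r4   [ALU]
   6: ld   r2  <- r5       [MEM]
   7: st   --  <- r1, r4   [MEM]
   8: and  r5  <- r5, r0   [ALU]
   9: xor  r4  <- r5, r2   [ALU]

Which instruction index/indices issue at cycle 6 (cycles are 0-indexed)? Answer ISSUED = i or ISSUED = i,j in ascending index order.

[0] i0  st.MEM  -- no-port MEM/MEM
[1] i1  ld.MEM  -- no-port MEM/BR
[2] i2  beq.BR  -- no-port BR/MEM
[3] i3,i4  ld.MEM add.ALU  -- pair
[4] i5  xor.ALU  -- RAW r5
[5] i6  ld.MEM  -- no-port MEM/MEM
[6] i7,i8  st.MEM and.ALU  -- pair
[7] i9  xor.ALU  -- tail

ISSUED = 7,8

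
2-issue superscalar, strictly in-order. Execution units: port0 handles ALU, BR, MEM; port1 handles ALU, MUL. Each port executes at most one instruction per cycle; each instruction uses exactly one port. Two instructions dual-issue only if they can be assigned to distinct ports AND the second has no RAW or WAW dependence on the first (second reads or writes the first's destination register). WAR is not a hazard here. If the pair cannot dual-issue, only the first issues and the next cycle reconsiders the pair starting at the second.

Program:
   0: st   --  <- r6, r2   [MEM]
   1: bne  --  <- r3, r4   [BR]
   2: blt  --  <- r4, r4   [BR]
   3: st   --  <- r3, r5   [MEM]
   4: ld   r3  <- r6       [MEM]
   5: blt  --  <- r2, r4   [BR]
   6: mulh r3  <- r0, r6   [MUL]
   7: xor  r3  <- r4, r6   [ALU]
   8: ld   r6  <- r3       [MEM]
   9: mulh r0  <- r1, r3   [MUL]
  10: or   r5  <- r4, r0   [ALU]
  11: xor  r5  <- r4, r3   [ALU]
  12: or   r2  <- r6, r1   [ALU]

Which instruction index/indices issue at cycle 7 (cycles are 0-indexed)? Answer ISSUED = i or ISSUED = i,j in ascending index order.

#0 head=0: st.MEM i0 no-port MEM/BR
#1 head=1: bne.BR i1 no-port BR/BR
#2 head=2: blt.BR i2 no-port BR/MEM
#3 head=3: st.MEM i3 no-port MEM/MEM
#4 head=4: ld.MEM i4 no-port MEM/BR
#5 head=5: blt.BR+mulh.MUL i5+i6 dual
#6 head=7: xor.ALU i7 RAW r3
#7 head=8: ld.MEM+mulh.MUL i8+i9 dual
#8 head=10: or.ALU i10 WAW r5
#9 head=11: xor.ALU+or.ALU i11+i12 dual

ISSUED = 8,9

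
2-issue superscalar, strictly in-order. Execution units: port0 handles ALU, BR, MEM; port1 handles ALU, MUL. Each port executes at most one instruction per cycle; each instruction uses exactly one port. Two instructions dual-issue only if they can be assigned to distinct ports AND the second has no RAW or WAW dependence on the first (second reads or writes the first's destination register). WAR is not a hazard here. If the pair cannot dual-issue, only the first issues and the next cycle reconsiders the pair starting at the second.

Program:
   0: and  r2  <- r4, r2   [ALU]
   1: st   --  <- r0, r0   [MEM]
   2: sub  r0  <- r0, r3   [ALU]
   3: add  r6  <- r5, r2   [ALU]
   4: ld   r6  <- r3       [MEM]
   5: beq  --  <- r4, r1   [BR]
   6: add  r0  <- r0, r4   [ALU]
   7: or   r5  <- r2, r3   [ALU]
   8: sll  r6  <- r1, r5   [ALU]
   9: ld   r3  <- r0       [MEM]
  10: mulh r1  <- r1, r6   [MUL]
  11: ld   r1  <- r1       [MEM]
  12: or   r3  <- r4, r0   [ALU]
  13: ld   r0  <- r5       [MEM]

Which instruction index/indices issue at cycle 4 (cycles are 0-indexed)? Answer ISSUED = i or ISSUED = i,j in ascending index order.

  cy0 -> i0+i1 (and+st) pair
  cy1 -> i2+i3 (sub+add) pair
  cy2 -> i4 (ld) no-port MEM/BR
  cy3 -> i5+i6 (beq+add) pair
  cy4 -> i7 (or) RAW r5
  cy5 -> i8+i9 (sll+ld) pair
  cy6 -> i10 (mulh) RAW+WAW r1
  cy7 -> i11+i12 (ld+or) pair
  cy8 -> i13 (ld) tail

ISSUED = 7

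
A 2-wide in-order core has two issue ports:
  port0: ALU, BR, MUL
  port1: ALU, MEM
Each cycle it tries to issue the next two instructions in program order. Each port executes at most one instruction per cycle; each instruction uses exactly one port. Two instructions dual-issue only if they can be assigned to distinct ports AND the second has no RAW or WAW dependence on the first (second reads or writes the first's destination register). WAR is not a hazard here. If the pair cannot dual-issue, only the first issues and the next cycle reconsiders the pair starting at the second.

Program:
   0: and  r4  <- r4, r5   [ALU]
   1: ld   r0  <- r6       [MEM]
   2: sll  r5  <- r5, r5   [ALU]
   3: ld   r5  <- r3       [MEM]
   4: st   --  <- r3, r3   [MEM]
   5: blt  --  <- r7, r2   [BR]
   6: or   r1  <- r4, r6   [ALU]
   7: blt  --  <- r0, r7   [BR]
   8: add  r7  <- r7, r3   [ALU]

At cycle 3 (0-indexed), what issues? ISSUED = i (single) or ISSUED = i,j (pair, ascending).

#0 head=0: and.ALU;ld.MEM i0/i1 2-wide
#1 head=2: sll.ALU i2 WAW r5
#2 head=3: ld.MEM i3 no-port MEM/MEM
#3 head=4: st.MEM;blt.BR i4/i5 2-wide
#4 head=6: or.ALU;blt.BR i6/i7 2-wide
#5 head=8: add.ALU i8 tail

ISSUED = 4,5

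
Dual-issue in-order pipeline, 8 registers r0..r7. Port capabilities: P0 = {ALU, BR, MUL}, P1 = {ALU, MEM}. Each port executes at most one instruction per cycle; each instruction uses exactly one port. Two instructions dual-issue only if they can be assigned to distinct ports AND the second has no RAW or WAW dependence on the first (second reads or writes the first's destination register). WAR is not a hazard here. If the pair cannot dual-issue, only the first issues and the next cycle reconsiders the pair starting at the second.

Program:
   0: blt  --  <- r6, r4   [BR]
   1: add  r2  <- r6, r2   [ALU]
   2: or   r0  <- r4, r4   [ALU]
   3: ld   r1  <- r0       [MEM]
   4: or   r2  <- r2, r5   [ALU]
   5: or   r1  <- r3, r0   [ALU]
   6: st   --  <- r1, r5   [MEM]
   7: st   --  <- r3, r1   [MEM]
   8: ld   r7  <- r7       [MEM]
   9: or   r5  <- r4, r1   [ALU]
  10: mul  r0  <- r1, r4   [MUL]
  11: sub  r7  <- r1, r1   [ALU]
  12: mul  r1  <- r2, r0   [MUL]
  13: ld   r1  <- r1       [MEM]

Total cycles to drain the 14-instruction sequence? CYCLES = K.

CYCLES = 10

  cy0 -> i0,i1 (blt.BR add.ALU) 2-wide
  cy1 -> i2 (or.ALU) RAW r0
  cy2 -> i3,i4 (ld.MEM or.ALU) 2-wide
  cy3 -> i5 (or.ALU) RAW r1
  cy4 -> i6 (st.MEM) no-port MEM/MEM
  cy5 -> i7 (st.MEM) no-port MEM/MEM
  cy6 -> i8,i9 (ld.MEM or.ALU) 2-wide
  cy7 -> i10,i11 (mul.MUL sub.ALU) 2-wide
  cy8 -> i12 (mul.MUL) RAW+WAW r1
  cy9 -> i13 (ld.MEM) tail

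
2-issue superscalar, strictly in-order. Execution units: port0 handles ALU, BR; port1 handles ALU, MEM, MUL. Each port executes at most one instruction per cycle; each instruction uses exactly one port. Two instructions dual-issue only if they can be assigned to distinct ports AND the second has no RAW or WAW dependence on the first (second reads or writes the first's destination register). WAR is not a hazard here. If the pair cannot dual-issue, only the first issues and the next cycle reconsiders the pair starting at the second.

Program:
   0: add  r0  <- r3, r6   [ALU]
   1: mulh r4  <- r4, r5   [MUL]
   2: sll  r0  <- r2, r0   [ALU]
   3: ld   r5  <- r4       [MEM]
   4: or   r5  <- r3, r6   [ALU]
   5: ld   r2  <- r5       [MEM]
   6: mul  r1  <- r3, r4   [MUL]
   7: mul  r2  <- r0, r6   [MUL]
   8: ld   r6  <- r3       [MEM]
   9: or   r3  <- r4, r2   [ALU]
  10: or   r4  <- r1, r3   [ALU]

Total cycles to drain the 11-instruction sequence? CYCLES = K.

  cy0 -> i0+i1 (add;mulh) 2-wide
  cy1 -> i2+i3 (sll;ld) 2-wide
  cy2 -> i4 (or) RAW r5
  cy3 -> i5 (ld) no-port MEM/MUL
  cy4 -> i6 (mul) no-port MUL/MUL
  cy5 -> i7 (mul) no-port MUL/MEM
  cy6 -> i8+i9 (ld;or) 2-wide
  cy7 -> i10 (or) tail

CYCLES = 8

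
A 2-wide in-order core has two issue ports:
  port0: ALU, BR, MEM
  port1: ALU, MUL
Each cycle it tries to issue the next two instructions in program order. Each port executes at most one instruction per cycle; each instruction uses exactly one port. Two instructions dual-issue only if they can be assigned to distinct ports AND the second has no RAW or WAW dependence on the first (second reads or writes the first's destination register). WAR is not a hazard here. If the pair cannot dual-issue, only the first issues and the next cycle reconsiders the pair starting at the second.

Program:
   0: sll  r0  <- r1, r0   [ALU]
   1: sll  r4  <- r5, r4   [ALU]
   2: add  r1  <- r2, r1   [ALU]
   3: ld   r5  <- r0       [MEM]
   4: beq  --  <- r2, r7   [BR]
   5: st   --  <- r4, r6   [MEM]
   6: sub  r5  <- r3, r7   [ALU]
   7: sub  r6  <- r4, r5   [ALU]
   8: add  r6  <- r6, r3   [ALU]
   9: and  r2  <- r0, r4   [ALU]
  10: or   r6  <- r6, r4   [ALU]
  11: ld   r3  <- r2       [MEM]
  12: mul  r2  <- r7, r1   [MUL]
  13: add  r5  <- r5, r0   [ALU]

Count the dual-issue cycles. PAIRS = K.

PAIRS = 6

#0 head=0: sll sll i0+i1 pair
#1 head=2: add ld i2+i3 pair
#2 head=4: beq i4 no-port BR/MEM
#3 head=5: st sub i5+i6 pair
#4 head=7: sub i7 RAW+WAW r6
#5 head=8: add and i8+i9 pair
#6 head=10: or ld i10+i11 pair
#7 head=12: mul add i12+i13 pair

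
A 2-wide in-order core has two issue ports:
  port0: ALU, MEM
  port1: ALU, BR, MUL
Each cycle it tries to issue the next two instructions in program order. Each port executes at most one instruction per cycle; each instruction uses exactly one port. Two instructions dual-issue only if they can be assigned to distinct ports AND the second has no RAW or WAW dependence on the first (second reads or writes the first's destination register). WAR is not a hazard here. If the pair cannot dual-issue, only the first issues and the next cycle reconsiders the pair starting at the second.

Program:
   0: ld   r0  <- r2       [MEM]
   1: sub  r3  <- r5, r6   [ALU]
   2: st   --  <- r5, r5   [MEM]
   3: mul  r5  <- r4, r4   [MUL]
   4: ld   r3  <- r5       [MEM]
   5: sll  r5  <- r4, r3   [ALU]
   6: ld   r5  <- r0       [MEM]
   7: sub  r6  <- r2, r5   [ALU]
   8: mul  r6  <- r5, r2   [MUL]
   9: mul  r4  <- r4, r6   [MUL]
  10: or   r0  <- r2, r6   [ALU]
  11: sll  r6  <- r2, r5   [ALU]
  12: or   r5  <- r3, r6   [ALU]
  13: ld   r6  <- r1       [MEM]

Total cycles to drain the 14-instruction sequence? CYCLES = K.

c0: i0&i1 ld;sub  2-wide
c1: i2&i3 st;mul  2-wide
c2: i4 ld  RAW r3
c3: i5 sll  WAW r5
c4: i6 ld  RAW r5
c5: i7 sub  WAW r6
c6: i8 mul  no-port MUL/MUL
c7: i9&i10 mul;or  2-wide
c8: i11 sll  RAW r6
c9: i12&i13 or;ld  2-wide

CYCLES = 10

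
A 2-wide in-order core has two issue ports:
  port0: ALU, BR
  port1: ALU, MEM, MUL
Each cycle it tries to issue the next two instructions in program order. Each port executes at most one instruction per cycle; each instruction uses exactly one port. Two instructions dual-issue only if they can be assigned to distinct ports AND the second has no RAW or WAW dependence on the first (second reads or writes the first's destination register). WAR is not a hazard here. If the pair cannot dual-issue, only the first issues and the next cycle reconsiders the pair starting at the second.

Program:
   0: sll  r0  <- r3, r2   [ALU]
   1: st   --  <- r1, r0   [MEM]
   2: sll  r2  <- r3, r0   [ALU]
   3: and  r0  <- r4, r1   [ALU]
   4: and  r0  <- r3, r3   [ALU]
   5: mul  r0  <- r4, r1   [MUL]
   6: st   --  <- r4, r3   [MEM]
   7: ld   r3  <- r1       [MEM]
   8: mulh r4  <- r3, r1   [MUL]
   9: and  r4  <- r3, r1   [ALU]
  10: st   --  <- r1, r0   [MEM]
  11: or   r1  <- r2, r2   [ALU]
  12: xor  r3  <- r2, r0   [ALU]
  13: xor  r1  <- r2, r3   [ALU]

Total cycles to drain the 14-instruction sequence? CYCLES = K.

#0 head=0: sll i0 RAW r0
#1 head=1: st sll i1/i2 2-wide
#2 head=3: and i3 WAW r0
#3 head=4: and i4 WAW r0
#4 head=5: mul i5 no-port MUL/MEM
#5 head=6: st i6 no-port MEM/MEM
#6 head=7: ld i7 no-port MEM/MUL
#7 head=8: mulh i8 WAW r4
#8 head=9: and st i9/i10 2-wide
#9 head=11: or xor i11/i12 2-wide
#10 head=13: xor i13 tail

CYCLES = 11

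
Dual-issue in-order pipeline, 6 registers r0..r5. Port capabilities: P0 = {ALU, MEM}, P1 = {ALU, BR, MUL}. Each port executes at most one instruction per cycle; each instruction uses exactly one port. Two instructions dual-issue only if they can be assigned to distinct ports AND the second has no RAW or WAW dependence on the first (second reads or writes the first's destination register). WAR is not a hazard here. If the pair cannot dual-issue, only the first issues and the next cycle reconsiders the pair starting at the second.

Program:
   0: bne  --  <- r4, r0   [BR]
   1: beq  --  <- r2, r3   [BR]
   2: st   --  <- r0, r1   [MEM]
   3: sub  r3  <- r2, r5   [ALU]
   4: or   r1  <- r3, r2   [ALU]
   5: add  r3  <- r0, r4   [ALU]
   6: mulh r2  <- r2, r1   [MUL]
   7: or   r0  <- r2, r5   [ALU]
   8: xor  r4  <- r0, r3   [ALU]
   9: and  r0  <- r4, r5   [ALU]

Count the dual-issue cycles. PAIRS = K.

#0 head=0: bne i0 no-port BR/BR
#1 head=1: beq;st i1,i2 2-wide
#2 head=3: sub i3 RAW r3
#3 head=4: or;add i4,i5 2-wide
#4 head=6: mulh i6 RAW r2
#5 head=7: or i7 RAW r0
#6 head=8: xor i8 RAW r4
#7 head=9: and i9 tail

PAIRS = 2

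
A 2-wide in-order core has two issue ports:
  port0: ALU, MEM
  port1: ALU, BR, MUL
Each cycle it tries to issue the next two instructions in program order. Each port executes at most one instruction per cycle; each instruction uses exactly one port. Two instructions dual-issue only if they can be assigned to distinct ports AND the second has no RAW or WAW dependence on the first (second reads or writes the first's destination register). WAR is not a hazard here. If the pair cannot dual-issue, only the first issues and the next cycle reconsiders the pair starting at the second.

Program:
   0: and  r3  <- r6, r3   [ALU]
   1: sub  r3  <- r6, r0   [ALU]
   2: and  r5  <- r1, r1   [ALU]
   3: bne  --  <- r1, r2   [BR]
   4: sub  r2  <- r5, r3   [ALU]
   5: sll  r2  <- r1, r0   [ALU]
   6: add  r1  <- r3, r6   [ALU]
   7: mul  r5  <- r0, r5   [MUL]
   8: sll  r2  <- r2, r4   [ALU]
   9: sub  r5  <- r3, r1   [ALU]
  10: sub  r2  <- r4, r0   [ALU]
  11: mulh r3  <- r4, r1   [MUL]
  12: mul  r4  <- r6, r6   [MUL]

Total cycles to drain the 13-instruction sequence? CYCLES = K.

[0] i0  and  -- WAW r3
[1] i1,i2  sub/and  -- dual
[2] i3,i4  bne/sub  -- dual
[3] i5,i6  sll/add  -- dual
[4] i7,i8  mul/sll  -- dual
[5] i9,i10  sub/sub  -- dual
[6] i11  mulh  -- no-port MUL/MUL
[7] i12  mul  -- tail

CYCLES = 8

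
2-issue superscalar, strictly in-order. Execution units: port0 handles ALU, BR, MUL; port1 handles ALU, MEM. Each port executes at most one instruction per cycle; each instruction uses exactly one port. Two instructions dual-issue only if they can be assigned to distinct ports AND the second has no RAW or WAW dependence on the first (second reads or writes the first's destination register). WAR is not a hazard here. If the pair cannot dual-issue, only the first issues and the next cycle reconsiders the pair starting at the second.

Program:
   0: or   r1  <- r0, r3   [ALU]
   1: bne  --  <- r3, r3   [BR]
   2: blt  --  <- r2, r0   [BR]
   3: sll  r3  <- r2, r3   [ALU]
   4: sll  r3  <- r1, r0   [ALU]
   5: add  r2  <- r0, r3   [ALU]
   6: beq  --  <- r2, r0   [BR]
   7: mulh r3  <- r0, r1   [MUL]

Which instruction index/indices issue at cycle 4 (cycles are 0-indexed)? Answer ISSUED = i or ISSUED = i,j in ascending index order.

t=0 i0+i1:or+bne ; dual
t=1 i2+i3:blt+sll ; dual
t=2 i4:sll ; RAW r3
t=3 i5:add ; RAW r2
t=4 i6:beq ; no-port BR/MUL
t=5 i7:mulh ; tail

ISSUED = 6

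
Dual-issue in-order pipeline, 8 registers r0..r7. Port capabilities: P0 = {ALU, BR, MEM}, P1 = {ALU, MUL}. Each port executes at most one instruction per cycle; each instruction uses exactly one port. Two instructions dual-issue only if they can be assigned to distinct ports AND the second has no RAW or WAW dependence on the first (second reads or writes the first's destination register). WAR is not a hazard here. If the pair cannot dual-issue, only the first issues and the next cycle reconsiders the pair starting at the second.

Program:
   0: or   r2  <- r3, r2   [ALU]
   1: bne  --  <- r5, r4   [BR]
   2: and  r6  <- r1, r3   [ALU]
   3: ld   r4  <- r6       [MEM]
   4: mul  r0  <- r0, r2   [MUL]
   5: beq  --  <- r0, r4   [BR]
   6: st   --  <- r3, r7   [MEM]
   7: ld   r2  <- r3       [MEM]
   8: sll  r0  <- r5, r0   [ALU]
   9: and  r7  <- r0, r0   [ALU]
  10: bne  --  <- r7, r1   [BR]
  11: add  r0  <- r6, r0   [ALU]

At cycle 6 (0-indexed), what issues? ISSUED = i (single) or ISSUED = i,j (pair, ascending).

ISSUED = 9

  cy0 -> i0/i1 (or/bne) dual
  cy1 -> i2 (and) RAW r6
  cy2 -> i3/i4 (ld/mul) dual
  cy3 -> i5 (beq) no-port BR/MEM
  cy4 -> i6 (st) no-port MEM/MEM
  cy5 -> i7/i8 (ld/sll) dual
  cy6 -> i9 (and) RAW r7
  cy7 -> i10/i11 (bne/add) dual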